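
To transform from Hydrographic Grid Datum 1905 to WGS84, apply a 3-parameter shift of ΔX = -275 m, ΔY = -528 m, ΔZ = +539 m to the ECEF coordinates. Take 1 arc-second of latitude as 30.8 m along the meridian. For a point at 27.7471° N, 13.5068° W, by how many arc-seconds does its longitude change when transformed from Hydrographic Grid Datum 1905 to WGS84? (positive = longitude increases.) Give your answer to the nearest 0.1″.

sin φ = 0.465570, cos φ = 0.885011, sin λ = -0.233561, cos λ = 0.972342.
East component: ΔE = −sin λ·ΔX + cos λ·ΔY = −(-0.233561)(-275) + (0.972342)(-528) = -577.63 m.
1° of latitude spans 3600 × 30.80 = 110880 m; at latitude φ, 1° of longitude spans that × cos φ = 98130.0 m, so Δλ = -577.63 / 98130.0 × 3600 = -21.191″.

Δλ = -21.2″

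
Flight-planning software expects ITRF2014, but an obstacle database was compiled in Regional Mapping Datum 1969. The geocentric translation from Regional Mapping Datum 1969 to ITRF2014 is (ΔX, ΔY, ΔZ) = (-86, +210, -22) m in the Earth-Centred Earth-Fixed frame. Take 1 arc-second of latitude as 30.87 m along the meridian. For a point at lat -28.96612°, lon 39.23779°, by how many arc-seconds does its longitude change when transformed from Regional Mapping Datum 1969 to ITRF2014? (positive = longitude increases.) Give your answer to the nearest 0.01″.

sin φ = -0.484292, cos φ = 0.874906, sin λ = 0.632540, cos λ = 0.774527.
East component: ΔE = −sin λ·ΔX + cos λ·ΔY = −(0.632540)(-86) + (0.774527)(210) = 217.05 m.
1° of latitude spans 3600 × 30.87 = 111132 m; at latitude φ, 1° of longitude spans that × cos φ = 97230.1 m, so Δλ = 217.05 / 97230.1 × 3600 = 8.036″.

Δλ = 8.04″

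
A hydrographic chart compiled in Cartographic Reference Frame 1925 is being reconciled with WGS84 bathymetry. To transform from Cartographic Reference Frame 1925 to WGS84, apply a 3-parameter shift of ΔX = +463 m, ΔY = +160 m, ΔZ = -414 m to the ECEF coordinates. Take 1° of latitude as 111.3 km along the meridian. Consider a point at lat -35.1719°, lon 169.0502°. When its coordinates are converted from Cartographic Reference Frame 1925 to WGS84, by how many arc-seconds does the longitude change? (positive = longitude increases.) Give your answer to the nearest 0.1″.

sin φ = -0.576031, cos φ = 0.817428, sin λ = 0.189949, cos λ = -0.981794.
East component: ΔE = −sin λ·ΔX + cos λ·ΔY = −(0.189949)(463) + (-0.981794)(160) = -245.03 m.
1° of latitude spans 111300 m; at latitude φ, 1° of longitude spans that × cos φ = 90979.7 m, so Δλ = -245.03 / 90979.7 × 3600 = -9.696″.

Δλ = -9.7″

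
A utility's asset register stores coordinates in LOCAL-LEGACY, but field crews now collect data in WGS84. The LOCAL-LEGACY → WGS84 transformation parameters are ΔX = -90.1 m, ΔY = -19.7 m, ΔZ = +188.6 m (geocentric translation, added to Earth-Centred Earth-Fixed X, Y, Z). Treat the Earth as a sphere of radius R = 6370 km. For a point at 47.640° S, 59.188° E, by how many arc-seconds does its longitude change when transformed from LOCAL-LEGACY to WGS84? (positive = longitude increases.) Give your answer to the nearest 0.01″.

Δλ = 3.23″

sin φ = -0.738926, cos φ = 0.673787, sin λ = 0.858853, cos λ = 0.512223.
East component: ΔE = −sin λ·ΔX + cos λ·ΔY = −(0.858853)(-90.1) + (0.512223)(-19.7) = 67.29 m.
1° of latitude spans πR/180 = 111177 m; at latitude φ, 1° of longitude spans that × cos φ = 74909.9 m, so Δλ = 67.29 / 74909.9 × 3600 = 3.234″.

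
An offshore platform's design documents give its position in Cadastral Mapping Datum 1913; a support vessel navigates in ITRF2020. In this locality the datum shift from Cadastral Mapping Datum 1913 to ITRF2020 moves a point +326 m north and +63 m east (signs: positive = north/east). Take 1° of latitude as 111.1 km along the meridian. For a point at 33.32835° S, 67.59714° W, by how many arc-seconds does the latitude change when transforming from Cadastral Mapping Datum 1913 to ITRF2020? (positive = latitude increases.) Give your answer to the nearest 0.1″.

Δφ = 10.6″

1° of latitude = 111.1 km, so Δφ = 326.0 / 111100 = 0.0029343° = 10.563″.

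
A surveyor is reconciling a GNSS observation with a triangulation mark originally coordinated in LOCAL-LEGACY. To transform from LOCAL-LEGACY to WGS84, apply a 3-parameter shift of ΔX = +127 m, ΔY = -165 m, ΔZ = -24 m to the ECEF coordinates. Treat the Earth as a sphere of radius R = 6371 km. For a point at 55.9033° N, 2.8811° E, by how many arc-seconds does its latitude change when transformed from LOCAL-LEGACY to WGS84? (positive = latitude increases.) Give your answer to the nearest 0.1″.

sin φ = 0.828093, cos φ = 0.560591, sin λ = 0.050263, cos λ = 0.998736.
North component: ΔN = −sin φ cos λ·ΔX − sin φ sin λ·ΔY + cos φ·ΔZ = −(0.828093)(0.998736)(127) − (0.828093)(0.050263)(-165) + (0.560591)(-24) = -111.62 m.
1° of latitude spans πR/180 = 111195 m, so Δφ = -111.62 / 111195 × 3600 = -3.614″.

Δφ = -3.6″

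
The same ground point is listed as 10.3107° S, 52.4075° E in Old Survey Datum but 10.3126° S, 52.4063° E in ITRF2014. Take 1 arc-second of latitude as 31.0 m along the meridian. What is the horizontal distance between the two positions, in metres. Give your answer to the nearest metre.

250 m

Δφ = -10.3126° − -10.3107° = -0.0019°; Δλ = 52.4063° − 52.4075° = -0.0012°.
1° of latitude = 3600 × 31.00 = 111600 m.
ΔN = Δφ × 111600 = -212.0 m; ΔE = Δλ × 111600 × cos(-10.3107°) = -0.0012 × 111600 × 0.983852 = -131.8 m.
Distance = √(ΔE² + ΔN²) = √((-131.8)² + (-212.0)²) = 249.6 m.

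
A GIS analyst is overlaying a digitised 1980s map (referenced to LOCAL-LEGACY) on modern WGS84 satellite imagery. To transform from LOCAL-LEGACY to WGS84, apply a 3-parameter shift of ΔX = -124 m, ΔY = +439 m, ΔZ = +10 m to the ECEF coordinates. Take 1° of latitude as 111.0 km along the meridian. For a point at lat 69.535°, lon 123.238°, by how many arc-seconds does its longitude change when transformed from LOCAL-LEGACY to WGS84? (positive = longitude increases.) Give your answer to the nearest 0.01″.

Δλ = -12.70″

sin φ = 0.936886, cos φ = 0.349635, sin λ = 0.836401, cos λ = -0.548118.
East component: ΔE = −sin λ·ΔX + cos λ·ΔY = −(0.836401)(-124) + (-0.548118)(439) = -136.91 m.
1° of latitude spans 111000 m; at latitude φ, 1° of longitude spans that × cos φ = 38809.5 m, so Δλ = -136.91 / 38809.5 × 3600 = -12.700″.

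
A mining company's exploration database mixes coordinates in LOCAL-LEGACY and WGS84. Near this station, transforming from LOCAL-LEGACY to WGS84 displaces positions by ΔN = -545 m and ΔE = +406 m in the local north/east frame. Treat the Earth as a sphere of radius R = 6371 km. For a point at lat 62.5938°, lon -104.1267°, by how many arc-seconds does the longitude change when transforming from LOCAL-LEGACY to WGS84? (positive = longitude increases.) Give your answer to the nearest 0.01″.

Δλ = 28.56″

At latitude 62.5938°, cos φ = 0.460296.
One radian of longitude at latitude φ spans R cos φ, so Δλ = ΔE / (R cos φ) = 406.0 / (6371000 × 0.460296) = 1.3845e-04 rad = 28.557″.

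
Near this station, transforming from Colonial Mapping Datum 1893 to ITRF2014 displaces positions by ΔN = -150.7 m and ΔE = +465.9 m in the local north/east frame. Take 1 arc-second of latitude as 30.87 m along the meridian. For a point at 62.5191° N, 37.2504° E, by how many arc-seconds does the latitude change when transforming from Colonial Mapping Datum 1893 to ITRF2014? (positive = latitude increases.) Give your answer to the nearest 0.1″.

1″ of latitude = 30.87 m, so Δφ = -150.7 / 30.87 = -4.882″.

Δφ = -4.9″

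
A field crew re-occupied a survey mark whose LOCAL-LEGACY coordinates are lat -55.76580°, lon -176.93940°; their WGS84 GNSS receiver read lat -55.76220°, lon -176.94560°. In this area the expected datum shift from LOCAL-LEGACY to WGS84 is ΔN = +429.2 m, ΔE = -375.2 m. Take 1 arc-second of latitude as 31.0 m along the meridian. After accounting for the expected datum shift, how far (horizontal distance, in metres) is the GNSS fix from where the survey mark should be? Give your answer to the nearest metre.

Observed coordinate differences: Δφ = +0.00360°, Δλ = -0.00620°.
Converting to metres (1° lat = 111600 m, cos φ = 0.562577): observed ΔN = 401.8 m, observed ΔE = -389.3 m.
Subtracting the expected shift leaves a residual of 401.8 − (429.2) = -27.4 m north and -389.3 − (-375.2) = -14.1 m east.
Residual distance = √((-27.4)² + (-14.1)²) = 30.8 m.

31 m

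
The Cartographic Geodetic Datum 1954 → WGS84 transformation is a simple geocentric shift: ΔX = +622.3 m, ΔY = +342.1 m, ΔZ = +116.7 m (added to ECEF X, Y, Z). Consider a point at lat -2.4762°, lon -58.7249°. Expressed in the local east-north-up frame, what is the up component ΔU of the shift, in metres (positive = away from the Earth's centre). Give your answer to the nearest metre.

The local up (radial) axis is (cos φ cos λ, cos φ sin λ, sin φ), giving ΔU = 322.764 − 292.115 − 5.042 = 25.61 m.

ΔU = 26 m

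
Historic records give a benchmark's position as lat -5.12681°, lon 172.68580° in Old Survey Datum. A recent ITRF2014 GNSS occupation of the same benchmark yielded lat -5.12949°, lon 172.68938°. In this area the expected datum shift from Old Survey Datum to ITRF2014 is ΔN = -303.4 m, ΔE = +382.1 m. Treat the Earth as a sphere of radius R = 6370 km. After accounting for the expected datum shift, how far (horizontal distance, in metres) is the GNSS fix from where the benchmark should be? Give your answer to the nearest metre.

Observed coordinate differences: Δφ = -0.00268°, Δλ = +0.00358°.
Converting to metres (1° lat = 111177 m, cos φ = 0.995999): observed ΔN = -298.0 m, observed ΔE = 396.4 m.
Subtracting the expected shift leaves a residual of -298.0 − (-303.4) = 5.4 m north and 396.4 − (382.1) = 14.3 m east.
Residual distance = √(5.4² + 14.3²) = 15.3 m.

15 m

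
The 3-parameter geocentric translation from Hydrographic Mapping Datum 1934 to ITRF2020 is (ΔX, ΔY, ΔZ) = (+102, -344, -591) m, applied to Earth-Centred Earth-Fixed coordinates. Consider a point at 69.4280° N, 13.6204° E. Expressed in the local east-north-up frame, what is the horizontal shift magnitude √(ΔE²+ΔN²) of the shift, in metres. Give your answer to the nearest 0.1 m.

At φ = 69.4280°, λ = 13.6204°: sin φ = 0.936231, cos φ = 0.351384, sin λ = 0.235488, cos λ = 0.971877.
ΔE = −sin λ·ΔX + cos λ·ΔY = −(0.235488)·(102) + (0.971877)·(-344) = -358.35 m.
ΔN = −sin φ cos λ·ΔX − sin φ sin λ·ΔY + cos φ·ΔZ = −(0.936231)(0.971877)(102) − (0.936231)(0.235488)(-344) + (0.351384)(-591) = -224.64 m.
Horizontal magnitude = √(ΔE² + ΔN²) = √((-358.35)² + (-224.64)²) = 422.93 m.

422.9 m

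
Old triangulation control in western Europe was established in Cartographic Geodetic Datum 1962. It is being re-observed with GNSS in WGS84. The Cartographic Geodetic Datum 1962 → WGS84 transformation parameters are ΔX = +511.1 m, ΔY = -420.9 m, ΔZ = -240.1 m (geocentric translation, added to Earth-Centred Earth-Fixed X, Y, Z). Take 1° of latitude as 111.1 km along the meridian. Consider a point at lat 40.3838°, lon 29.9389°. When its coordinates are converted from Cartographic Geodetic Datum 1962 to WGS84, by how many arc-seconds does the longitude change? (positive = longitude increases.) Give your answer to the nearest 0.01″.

Δλ = -26.37″

sin φ = 0.647905, cos φ = 0.761722, sin λ = 0.499076, cos λ = 0.866558.
East component: ΔE = −sin λ·ΔX + cos λ·ΔY = −(0.499076)(511.1) + (0.866558)(-420.9) = -619.81 m.
1° of latitude spans 111100 m; at latitude φ, 1° of longitude spans that × cos φ = 84627.3 m, so Δλ = -619.81 / 84627.3 × 3600 = -26.366″.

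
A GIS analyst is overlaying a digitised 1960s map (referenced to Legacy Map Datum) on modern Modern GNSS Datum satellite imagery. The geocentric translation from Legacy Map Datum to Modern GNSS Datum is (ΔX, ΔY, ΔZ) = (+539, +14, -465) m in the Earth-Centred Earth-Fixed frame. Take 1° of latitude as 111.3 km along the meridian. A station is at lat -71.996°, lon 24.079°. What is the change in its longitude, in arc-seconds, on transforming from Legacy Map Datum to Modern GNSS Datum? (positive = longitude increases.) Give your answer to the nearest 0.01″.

Δλ = -21.68″

sin φ = -0.951035, cos φ = 0.309083, sin λ = 0.407996, cos λ = 0.912984.
East component: ΔE = −sin λ·ΔX + cos λ·ΔY = −(0.407996)(539) + (0.912984)(14) = -207.13 m.
1° of latitude spans 111300 m; at latitude φ, 1° of longitude spans that × cos φ = 34401.0 m, so Δλ = -207.13 / 34401.0 × 3600 = -21.676″.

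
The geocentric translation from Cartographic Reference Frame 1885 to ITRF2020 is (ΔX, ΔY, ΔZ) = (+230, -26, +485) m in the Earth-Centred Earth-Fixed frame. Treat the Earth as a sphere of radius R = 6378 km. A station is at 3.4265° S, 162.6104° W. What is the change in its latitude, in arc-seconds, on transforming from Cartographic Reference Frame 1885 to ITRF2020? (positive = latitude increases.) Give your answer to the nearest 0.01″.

Δφ = 15.25″

sin φ = -0.059768, cos φ = 0.998212, sin λ = -0.298868, cos λ = -0.954295.
North component: ΔN = −sin φ cos λ·ΔX − sin φ sin λ·ΔY + cos φ·ΔZ = −(-0.059768)(-0.954295)(230) − (-0.059768)(-0.298868)(-26) + (0.998212)(485) = 471.48 m.
1° of latitude spans πR/180 = 111317 m, so Δφ = 471.48 / 111317 × 3600 = 15.248″.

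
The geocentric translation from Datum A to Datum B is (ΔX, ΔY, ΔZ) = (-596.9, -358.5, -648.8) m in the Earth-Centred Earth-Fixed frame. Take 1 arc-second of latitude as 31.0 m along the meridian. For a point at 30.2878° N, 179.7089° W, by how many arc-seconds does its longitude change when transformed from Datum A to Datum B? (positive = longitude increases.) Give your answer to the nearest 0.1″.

Δλ = 13.3″

sin φ = 0.504344, cos φ = 0.863503, sin λ = -0.005081, cos λ = -0.999987.
East component: ΔE = −sin λ·ΔX + cos λ·ΔY = −(-0.005081)(-596.9) + (-0.999987)(-358.5) = 355.46 m.
1° of latitude spans 3600 × 31.00 = 111600 m; at latitude φ, 1° of longitude spans that × cos φ = 96366.9 m, so Δλ = 355.46 / 96366.9 × 3600 = 13.279″.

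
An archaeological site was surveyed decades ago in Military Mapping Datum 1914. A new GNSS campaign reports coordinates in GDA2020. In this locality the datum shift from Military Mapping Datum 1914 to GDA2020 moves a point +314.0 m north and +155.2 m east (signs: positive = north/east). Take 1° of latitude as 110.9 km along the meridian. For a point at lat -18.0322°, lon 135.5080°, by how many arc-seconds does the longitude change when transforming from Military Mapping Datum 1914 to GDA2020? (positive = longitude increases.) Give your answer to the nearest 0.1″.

Δλ = 5.3″

At latitude -18.0322°, cos φ = 0.950883.
1° of longitude at this latitude = 110.9 × cos φ = 105.45 km, so Δλ = 155.2 / 105452.9 = 0.0014717° = 5.298″.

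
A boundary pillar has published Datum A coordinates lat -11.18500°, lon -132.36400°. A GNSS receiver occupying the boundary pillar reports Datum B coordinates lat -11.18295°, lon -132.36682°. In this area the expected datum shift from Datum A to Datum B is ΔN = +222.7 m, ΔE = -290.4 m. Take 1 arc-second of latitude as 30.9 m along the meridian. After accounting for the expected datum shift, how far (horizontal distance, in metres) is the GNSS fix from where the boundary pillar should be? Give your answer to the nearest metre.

18 m

Observed coordinate differences: Δφ = +0.00205°, Δλ = -0.00282°.
Converting to metres (1° lat = 111240 m, cos φ = 0.981006): observed ΔN = 228.0 m, observed ΔE = -307.7 m.
Subtracting the expected shift leaves a residual of 228.0 − (222.7) = 5.3 m north and -307.7 − (-290.4) = -17.3 m east.
Residual distance = √(5.3² + (-17.3)²) = 18.1 m.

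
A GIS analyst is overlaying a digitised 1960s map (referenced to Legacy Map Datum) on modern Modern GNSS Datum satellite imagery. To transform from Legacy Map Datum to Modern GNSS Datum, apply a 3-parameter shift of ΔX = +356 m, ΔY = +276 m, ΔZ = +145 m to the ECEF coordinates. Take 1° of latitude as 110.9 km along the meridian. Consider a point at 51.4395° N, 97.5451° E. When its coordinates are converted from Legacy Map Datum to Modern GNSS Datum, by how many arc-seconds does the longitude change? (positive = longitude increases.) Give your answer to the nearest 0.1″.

Δλ = -20.3″

sin φ = 0.781950, cos φ = 0.623341, sin λ = 0.991342, cos λ = -0.131307.
East component: ΔE = −sin λ·ΔX + cos λ·ΔY = −(0.991342)(356) + (-0.131307)(276) = -389.16 m.
1° of latitude spans 110900 m; at latitude φ, 1° of longitude spans that × cos φ = 69128.5 m, so Δλ = -389.16 / 69128.5 × 3600 = -20.266″.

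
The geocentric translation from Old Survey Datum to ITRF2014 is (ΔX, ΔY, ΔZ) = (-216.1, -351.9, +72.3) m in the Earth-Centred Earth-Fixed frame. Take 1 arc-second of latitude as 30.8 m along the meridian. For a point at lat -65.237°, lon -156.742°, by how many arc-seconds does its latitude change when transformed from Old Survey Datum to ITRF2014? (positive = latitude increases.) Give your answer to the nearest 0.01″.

Δφ = 10.93″

sin φ = -0.908048, cos φ = 0.418866, sin λ = -0.394872, cos λ = -0.918736.
North component: ΔN = −sin φ cos λ·ΔX − sin φ sin λ·ΔY + cos φ·ΔZ = −(-0.908048)(-0.918736)(-216.1) − (-0.908048)(-0.394872)(-351.9) + (0.418866)(72.3) = 336.75 m.
1° of latitude spans 3600 × 30.80 = 110880 m, so Δφ = 336.75 / 110880 × 3600 = 10.933″.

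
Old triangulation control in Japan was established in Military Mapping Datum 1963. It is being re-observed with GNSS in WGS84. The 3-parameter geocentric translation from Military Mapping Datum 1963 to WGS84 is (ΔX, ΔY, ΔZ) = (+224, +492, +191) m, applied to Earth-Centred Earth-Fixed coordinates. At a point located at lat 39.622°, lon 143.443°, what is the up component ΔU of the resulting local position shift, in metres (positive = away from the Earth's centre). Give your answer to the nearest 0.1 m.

ΔU = 208.9 m

The local up (radial) axis is (cos φ cos λ, cos φ sin λ, sin φ), giving ΔU = -138.595 + 225.724 + 121.804 = 208.93 m.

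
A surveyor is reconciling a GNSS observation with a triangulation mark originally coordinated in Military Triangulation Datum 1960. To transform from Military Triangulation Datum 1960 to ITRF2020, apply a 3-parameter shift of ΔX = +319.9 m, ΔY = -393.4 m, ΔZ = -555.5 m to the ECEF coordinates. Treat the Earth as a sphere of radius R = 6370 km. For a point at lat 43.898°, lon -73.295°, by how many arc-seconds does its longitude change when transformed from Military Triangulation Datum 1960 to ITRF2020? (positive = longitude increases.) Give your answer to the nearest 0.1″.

Δλ = 8.7″

sin φ = 0.693377, cos φ = 0.720575, sin λ = -0.957797, cos λ = 0.287444.
East component: ΔE = −sin λ·ΔX + cos λ·ΔY = −(-0.957797)(319.9) + (0.287444)(-393.4) = 193.32 m.
1° of latitude spans πR/180 = 111177 m; at latitude φ, 1° of longitude spans that × cos φ = 80111.7 m, so Δλ = 193.32 / 80111.7 × 3600 = 8.687″.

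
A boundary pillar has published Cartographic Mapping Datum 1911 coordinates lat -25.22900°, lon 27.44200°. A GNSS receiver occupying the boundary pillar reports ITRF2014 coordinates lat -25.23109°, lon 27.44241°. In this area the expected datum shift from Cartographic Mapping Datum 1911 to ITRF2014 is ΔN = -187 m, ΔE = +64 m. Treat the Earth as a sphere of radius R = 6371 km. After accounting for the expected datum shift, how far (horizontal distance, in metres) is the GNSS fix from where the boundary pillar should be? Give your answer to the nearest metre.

51 m

Observed coordinate differences: Δφ = -0.00209°, Δλ = +0.00041°.
Converting to metres (1° lat = 111195 m, cos φ = 0.904611): observed ΔN = -232.4 m, observed ΔE = 41.2 m.
Subtracting the expected shift leaves a residual of -232.4 − (-187) = -45.4 m north and 41.2 − (64) = -22.8 m east.
Residual distance = √((-45.4)² + (-22.8)²) = 50.8 m.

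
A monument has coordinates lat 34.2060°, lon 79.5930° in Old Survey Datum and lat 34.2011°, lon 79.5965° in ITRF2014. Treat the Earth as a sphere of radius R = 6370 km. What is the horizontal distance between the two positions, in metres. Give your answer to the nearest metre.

Δφ = 34.2011° − 34.2060° = -0.0049°; Δλ = 79.5965° − 79.5930° = +0.0035°.
1° along a meridian = πR/180 = 111177 m.
ΔN = Δφ × 111177 = -544.8 m; ΔE = Δλ × 111177 × cos(34.2060°) = +0.0035 × 111177 × 0.827022 = 321.8 m.
Distance = √(ΔE² + ΔN²) = √(321.8² + (-544.8)²) = 632.7 m.

633 m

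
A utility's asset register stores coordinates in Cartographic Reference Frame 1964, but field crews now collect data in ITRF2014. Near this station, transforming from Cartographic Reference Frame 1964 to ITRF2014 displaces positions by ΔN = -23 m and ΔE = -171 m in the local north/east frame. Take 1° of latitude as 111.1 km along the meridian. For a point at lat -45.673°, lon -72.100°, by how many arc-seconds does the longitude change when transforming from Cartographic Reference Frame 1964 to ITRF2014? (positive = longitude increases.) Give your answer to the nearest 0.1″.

Δλ = -7.9″

At latitude -45.673°, cos φ = 0.698752.
1° of longitude at this latitude = 111.1 × cos φ = 77.63 km, so Δλ = -171.0 / 77631.4 = -0.0022027° = -7.930″.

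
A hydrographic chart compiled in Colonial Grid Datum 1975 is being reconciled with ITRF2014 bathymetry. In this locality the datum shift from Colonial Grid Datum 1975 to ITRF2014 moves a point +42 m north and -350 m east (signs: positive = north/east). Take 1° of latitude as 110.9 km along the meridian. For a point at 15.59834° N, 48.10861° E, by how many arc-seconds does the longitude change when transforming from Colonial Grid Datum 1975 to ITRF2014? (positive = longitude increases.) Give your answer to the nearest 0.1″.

Δλ = -11.8″

At latitude 15.59834°, cos φ = 0.963170.
1° of longitude at this latitude = 110.9 × cos φ = 106.82 km, so Δλ = -350.0 / 106815.6 = -0.0032767° = -11.796″.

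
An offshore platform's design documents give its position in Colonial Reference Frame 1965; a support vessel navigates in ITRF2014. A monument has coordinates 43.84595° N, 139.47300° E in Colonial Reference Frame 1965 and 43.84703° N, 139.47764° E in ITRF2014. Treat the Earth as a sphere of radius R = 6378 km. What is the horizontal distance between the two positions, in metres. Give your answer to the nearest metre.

Δφ = 43.84703° − 43.84595° = +0.00108°; Δλ = 139.47764° − 139.47300° = +0.00464°.
1° along a meridian = πR/180 = 111317 m.
ΔN = Δφ × 111317 = 120.2 m; ΔE = Δλ × 111317 × cos(43.84595°) = +0.00464 × 111317 × 0.721205 = 372.5 m.
Distance = √(ΔE² + ΔN²) = √(372.5² + 120.2²) = 391.4 m.

391 m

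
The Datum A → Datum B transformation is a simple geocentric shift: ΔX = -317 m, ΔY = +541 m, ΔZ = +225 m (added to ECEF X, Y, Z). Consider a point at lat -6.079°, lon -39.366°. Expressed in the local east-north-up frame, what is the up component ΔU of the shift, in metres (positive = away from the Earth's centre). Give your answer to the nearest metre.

The local up (radial) axis is (cos φ cos λ, cos φ sin λ, sin φ), giving ΔU = -243.698 − 341.212 − 23.827 = -608.74 m.

ΔU = -609 m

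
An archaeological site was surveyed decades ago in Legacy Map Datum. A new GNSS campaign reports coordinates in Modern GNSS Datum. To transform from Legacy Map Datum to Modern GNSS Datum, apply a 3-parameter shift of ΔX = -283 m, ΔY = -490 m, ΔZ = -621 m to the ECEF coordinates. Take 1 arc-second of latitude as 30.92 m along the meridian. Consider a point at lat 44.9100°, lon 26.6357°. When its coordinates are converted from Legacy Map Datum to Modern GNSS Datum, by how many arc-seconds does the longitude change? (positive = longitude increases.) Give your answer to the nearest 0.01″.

sin φ = 0.705995, cos φ = 0.708217, sin λ = 0.448316, cos λ = 0.893875.
East component: ΔE = −sin λ·ΔX + cos λ·ΔY = −(0.448316)(-283) + (0.893875)(-490) = -311.13 m.
1° of latitude spans 3600 × 30.92 = 111312 m; at latitude φ, 1° of longitude spans that × cos φ = 78833.0 m, so Δλ = -311.13 / 78833.0 × 3600 = -14.208″.

Δλ = -14.21″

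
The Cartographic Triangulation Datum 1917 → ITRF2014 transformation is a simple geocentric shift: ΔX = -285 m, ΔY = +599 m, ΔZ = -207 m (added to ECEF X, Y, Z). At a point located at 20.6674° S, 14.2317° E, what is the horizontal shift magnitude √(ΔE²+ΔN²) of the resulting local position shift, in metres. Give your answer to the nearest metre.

693 m

The local east axis at (φ, λ) is (−sin λ, cos λ, 0), so ΔE = −sin(14.2317°)·(-285) + cos(14.2317°)·599 = 650.68 m.
The local north axis is (−sin φ cos λ, −sin φ sin λ, cos φ), giving ΔN = -97.502 + 51.974 − 193.679 = -239.21 m.
Horizontal magnitude = √(ΔE² + ΔN²) = √(650.68² + (-239.21)²) = 693.26 m.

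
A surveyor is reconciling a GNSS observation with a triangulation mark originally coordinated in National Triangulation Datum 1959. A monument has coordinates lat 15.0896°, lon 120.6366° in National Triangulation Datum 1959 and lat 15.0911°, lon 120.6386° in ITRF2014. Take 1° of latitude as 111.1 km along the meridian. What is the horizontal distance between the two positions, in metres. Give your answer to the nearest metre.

272 m

Δφ = 15.0911° − 15.0896° = +0.0015°; Δλ = 120.6386° − 120.6366° = +0.0020°.
ΔN = Δφ × 111100 = 166.7 m; ΔE = Δλ × 111100 × cos(15.0896°) = +0.0020 × 111100 × 0.965520 = 214.5 m.
Distance = √(ΔE² + ΔN²) = √(214.5² + 166.7²) = 271.7 m.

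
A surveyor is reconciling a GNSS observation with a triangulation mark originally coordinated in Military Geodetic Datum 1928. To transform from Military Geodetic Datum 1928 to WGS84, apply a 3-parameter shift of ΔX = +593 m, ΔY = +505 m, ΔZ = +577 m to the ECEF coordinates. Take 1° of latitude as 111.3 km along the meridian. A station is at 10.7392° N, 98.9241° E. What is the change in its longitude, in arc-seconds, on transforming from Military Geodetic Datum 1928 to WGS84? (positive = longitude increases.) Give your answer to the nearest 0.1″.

sin φ = 0.186339, cos φ = 0.982486, sin λ = 0.987895, cos λ = -0.155126.
East component: ΔE = −sin λ·ΔX + cos λ·ΔY = −(0.987895)(593) + (-0.155126)(505) = -664.16 m.
1° of latitude spans 111300 m; at latitude φ, 1° of longitude spans that × cos φ = 109350.6 m, so Δλ = -664.16 / 109350.6 × 3600 = -21.865″.

Δλ = -21.9″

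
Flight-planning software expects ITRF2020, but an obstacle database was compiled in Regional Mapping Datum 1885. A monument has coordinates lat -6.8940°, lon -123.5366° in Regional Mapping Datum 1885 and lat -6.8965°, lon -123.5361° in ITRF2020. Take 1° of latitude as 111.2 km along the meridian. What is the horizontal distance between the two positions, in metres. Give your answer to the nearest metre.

283 m

Δφ = -6.8965° − -6.8940° = -0.0025°; Δλ = -123.5361° − -123.5366° = +0.0005°.
ΔN = Δφ × 111200 = -278.0 m; ΔE = Δλ × 111200 × cos(-6.8940°) = +0.0005 × 111200 × 0.992770 = 55.2 m.
Distance = √(ΔE² + ΔN²) = √(55.2² + (-278.0)²) = 283.4 m.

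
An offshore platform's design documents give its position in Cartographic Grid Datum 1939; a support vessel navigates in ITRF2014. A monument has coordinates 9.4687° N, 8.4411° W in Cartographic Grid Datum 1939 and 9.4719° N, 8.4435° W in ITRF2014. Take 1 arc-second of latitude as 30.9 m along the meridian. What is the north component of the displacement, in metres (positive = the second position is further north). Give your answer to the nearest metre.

ΔN = 356 m

Δφ = 9.4719° − 9.4687° = +0.0032°; Δλ = -8.4435° − -8.4411° = -0.0024°.
1° of latitude = 3600 × 30.90 = 111240 m.
ΔN = Δφ × 111240 = 356.0 m; ΔE = Δλ × 111240 × cos(9.4687°) = -0.0024 × 111240 × 0.986376 = -263.3 m.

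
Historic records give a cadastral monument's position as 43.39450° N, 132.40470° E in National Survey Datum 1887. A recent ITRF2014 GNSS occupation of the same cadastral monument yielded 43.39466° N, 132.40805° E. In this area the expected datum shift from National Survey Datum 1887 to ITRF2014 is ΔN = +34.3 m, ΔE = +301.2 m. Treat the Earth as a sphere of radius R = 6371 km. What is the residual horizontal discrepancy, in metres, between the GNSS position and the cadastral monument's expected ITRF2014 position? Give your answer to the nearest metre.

Observed coordinate differences: Δφ = +0.00016°, Δλ = +0.00335°.
Converting to metres (1° lat = 111195 m, cos φ = 0.726641): observed ΔN = 17.8 m, observed ΔE = 270.7 m.
Subtracting the expected shift leaves a residual of 17.8 − (34.3) = -16.5 m north and 270.7 − (301.2) = -30.5 m east.
Residual distance = √((-16.5)² + (-30.5)²) = 34.7 m.

35 m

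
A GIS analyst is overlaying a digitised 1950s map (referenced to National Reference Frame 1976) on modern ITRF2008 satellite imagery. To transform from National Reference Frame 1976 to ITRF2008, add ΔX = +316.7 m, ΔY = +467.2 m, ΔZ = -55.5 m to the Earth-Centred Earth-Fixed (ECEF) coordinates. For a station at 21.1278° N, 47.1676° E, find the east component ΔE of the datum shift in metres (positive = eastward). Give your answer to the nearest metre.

ΔE = 85 m

At φ = 21.1278°, λ = 47.1676°: sin φ = 0.360449, cos φ = 0.932779, sin λ = 0.733346, cos λ = 0.679856.
ΔE = −sin λ·ΔX + cos λ·ΔY = −(0.733346)·(316.7) + (0.679856)·(467.2) = 85.38 m.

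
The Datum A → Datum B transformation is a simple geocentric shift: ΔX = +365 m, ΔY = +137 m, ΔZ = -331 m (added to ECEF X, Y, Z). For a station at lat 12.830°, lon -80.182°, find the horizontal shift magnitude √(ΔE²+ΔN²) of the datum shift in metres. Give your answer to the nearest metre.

The local east axis at (φ, λ) is (−sin λ, cos λ, 0), so ΔE = −sin(-80.182°)·365 + cos(-80.182°)·137 = 383.02 m.
The local north axis is (−sin φ cos λ, −sin φ sin λ, cos φ), giving ΔN = -13.821 + 29.977 − 322.736 = -306.58 m.
Horizontal magnitude = √(ΔE² + ΔN²) = √(383.02² + (-306.58)²) = 490.60 m.

491 m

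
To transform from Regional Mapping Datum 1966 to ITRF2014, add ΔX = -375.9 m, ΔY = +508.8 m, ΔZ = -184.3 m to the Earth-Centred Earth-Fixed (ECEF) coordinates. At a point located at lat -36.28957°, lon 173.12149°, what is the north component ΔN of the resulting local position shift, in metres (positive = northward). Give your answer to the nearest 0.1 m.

At φ = -36.28957°, λ = 173.12149°: sin φ = -0.591866, cos φ = 0.806036, sin λ = 0.119764, cos λ = -0.992802.
ΔN = −sin φ cos λ·ΔX − sin φ sin λ·ΔY + cos φ·ΔZ = −(-0.591866)(-0.992802)(-375.9) − (-0.591866)(0.119764)(508.8) + (0.806036)(-184.3) = 108.39 m.

ΔN = 108.4 m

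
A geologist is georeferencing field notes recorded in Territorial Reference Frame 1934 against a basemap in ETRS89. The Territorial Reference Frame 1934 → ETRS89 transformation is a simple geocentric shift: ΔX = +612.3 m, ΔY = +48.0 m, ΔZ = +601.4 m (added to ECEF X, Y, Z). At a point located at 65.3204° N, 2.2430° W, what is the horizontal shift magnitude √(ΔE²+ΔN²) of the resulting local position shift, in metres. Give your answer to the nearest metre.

The local east axis at (φ, λ) is (−sin λ, cos λ, 0), so ΔE = −sin(-2.2430°)·612.3 + cos(-2.2430°)·48.0 = 71.93 m.
The local north axis is (−sin φ cos λ, −sin φ sin λ, cos φ), giving ΔN = -555.944 + 1.707 + 251.111 = -303.13 m.
Horizontal magnitude = √(ΔE² + ΔN²) = √(71.93² + (-303.13)²) = 311.54 m.

312 m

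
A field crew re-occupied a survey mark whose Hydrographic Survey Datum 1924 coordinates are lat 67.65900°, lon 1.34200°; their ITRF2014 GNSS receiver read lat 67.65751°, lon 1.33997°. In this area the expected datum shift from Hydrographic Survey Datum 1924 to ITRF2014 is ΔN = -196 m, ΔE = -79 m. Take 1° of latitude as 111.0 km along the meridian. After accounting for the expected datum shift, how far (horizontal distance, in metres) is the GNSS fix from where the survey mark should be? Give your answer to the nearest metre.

Observed coordinate differences: Δφ = -0.00149°, Δλ = -0.00203°.
Converting to metres (1° lat = 111000 m, cos φ = 0.380118): observed ΔN = -165.4 m, observed ΔE = -85.7 m.
Subtracting the expected shift leaves a residual of -165.4 − (-196) = 30.6 m north and -85.7 − (-79) = -6.7 m east.
Residual distance = √(30.6² + (-6.7)²) = 31.3 m.

31 m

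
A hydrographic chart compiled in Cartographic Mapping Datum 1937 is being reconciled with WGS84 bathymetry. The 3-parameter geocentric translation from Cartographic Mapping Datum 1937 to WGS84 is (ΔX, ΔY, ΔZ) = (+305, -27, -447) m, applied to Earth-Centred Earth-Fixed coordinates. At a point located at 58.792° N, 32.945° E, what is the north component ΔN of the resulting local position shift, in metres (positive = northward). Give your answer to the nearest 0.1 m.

At φ = 58.792°, λ = 32.945°: sin φ = 0.855292, cos φ = 0.518146, sin λ = 0.543834, cos λ = 0.839193.
ΔN = −sin φ cos λ·ΔX − sin φ sin λ·ΔY + cos φ·ΔZ = −(0.855292)(0.839193)(305) − (0.855292)(0.543834)(-27) + (0.518146)(-447) = -437.97 m.

ΔN = -438.0 m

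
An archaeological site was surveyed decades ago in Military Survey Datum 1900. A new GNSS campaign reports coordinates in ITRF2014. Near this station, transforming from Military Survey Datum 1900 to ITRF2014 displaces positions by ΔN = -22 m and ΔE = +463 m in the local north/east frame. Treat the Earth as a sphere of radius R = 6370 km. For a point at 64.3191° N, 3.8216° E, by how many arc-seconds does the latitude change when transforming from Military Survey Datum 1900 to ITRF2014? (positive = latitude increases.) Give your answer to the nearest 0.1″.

Δφ = -0.7″

On a sphere of radius R, 1 rad of latitude = R, so Δφ = ΔN / R = -22.0 / 6370000 = -3.4537e-06 rad = -0.712″.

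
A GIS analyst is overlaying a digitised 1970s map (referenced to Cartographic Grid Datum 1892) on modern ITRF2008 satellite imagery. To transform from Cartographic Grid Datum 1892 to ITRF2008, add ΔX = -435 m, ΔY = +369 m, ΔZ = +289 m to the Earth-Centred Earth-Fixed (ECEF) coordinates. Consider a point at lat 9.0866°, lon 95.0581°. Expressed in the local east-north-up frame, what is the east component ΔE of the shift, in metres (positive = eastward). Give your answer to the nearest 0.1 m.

ΔE = 400.8 m

The local east axis at (φ, λ) is (−sin λ, cos λ, 0), so ΔE = −sin(95.0581°)·(-435) + cos(95.0581°)·369 = 400.77 m.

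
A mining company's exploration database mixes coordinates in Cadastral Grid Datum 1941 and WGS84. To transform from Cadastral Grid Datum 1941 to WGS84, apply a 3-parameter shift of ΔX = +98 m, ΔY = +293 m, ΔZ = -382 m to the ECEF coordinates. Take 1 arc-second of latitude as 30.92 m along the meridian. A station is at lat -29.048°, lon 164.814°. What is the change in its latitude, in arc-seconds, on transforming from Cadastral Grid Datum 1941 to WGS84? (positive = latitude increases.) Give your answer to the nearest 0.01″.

Δφ = -11.08″

sin φ = -0.485542, cos φ = 0.874213, sin λ = 0.261953, cos λ = -0.965081.
North component: ΔN = −sin φ cos λ·ΔX − sin φ sin λ·ΔY + cos φ·ΔZ = −(-0.485542)(-0.965081)(98) − (-0.485542)(0.261953)(293) + (0.874213)(-382) = -342.60 m.
1° of latitude spans 3600 × 30.92 = 111312 m, so Δφ = -342.60 / 111312 × 3600 = -11.080″.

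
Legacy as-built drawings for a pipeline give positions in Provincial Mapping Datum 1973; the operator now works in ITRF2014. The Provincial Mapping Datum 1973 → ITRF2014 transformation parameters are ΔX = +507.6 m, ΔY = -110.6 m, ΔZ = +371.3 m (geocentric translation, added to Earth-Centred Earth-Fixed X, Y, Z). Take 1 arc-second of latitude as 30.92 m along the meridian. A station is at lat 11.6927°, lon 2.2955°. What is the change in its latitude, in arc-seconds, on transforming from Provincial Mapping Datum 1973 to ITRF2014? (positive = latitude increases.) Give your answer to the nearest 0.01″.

sin φ = 0.202663, cos φ = 0.979249, sin λ = 0.040053, cos λ = 0.999198.
North component: ΔN = −sin φ cos λ·ΔX − sin φ sin λ·ΔY + cos φ·ΔZ = −(0.202663)(0.999198)(507.6) − (0.202663)(0.040053)(-110.6) + (0.979249)(371.3) = 261.70 m.
1° of latitude spans 3600 × 30.92 = 111312 m, so Δφ = 261.70 / 111312 × 3600 = 8.464″.

Δφ = 8.46″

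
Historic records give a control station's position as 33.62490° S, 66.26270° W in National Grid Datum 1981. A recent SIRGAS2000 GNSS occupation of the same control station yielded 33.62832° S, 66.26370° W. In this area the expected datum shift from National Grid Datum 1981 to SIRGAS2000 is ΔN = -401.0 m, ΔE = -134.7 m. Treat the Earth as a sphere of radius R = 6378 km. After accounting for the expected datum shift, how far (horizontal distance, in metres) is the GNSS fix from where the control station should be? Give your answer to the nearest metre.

47 m

Observed coordinate differences: Δφ = -0.00342°, Δλ = -0.00100°.
Converting to metres (1° lat = 111317 m, cos φ = 0.832681): observed ΔN = -380.7 m, observed ΔE = -92.7 m.
Subtracting the expected shift leaves a residual of -380.7 − (-401.0) = 20.3 m north and -92.7 − (-134.7) = 42.0 m east.
Residual distance = √(20.3² + 42.0²) = 46.7 m.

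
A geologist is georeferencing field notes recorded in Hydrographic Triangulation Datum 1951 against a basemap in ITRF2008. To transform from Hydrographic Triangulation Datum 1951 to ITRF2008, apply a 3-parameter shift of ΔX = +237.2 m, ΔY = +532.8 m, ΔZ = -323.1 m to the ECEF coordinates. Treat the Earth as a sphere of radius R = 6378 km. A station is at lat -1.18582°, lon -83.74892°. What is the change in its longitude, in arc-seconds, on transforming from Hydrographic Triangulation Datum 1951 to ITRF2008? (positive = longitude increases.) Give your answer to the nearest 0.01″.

sin φ = -0.020695, cos φ = 0.999786, sin λ = -0.994054, cos λ = 0.108886.
East component: ΔE = −sin λ·ΔX + cos λ·ΔY = −(-0.994054)(237.2) + (0.108886)(532.8) = 293.80 m.
1° of latitude spans πR/180 = 111317 m; at latitude φ, 1° of longitude spans that × cos φ = 111293.3 m, so Δλ = 293.80 / 111293.3 × 3600 = 9.504″.

Δλ = 9.50″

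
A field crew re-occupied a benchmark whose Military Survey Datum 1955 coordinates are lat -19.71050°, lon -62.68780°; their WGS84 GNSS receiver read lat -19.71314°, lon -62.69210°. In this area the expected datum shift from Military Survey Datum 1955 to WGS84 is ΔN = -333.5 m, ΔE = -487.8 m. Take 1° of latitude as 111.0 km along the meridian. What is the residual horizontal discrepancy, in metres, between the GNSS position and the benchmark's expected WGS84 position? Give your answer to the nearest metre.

56 m

Observed coordinate differences: Δφ = -0.00264°, Δλ = -0.00430°.
Converting to metres (1° lat = 111000 m, cos φ = 0.941409): observed ΔN = -293.0 m, observed ΔE = -449.3 m.
Subtracting the expected shift leaves a residual of -293.0 − (-333.5) = 40.5 m north and -449.3 − (-487.8) = 38.5 m east.
Residual distance = √(40.5² + 38.5²) = 55.8 m.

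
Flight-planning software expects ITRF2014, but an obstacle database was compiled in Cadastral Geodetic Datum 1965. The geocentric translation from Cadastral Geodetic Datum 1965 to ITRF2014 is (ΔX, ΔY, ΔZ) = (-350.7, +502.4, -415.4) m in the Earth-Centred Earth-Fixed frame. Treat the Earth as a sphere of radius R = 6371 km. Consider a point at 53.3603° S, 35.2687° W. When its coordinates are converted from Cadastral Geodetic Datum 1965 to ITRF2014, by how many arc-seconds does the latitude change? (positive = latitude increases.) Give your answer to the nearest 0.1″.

sin φ = -0.802404, cos φ = 0.596781, sin λ = -0.577412, cos λ = 0.816453.
North component: ΔN = −sin φ cos λ·ΔX − sin φ sin λ·ΔY + cos φ·ΔZ = −(-0.802404)(0.816453)(-350.7) − (-0.802404)(-0.577412)(502.4) + (0.596781)(-415.4) = -710.43 m.
1° of latitude spans πR/180 = 111195 m, so Δφ = -710.43 / 111195 × 3600 = -23.000″.

Δφ = -23.0″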